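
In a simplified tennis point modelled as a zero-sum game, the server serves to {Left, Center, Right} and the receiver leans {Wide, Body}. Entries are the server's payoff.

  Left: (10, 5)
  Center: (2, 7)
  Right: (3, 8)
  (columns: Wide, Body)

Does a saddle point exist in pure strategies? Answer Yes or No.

No

Row minima: Left → 5, Center → 2, Right → 3; maximin = 5.
Column maxima: Wide → 10, Body → 8; minimax = 8.
5 ≠ 8, so no pure-strategy equilibrium exists.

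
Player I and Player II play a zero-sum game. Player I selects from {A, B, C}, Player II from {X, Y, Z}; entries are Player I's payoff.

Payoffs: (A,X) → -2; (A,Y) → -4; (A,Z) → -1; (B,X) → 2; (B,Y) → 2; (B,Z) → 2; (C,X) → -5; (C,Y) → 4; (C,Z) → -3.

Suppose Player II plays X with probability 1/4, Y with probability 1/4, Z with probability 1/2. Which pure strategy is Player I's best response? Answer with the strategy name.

B

Expected payoff of A: (1/4)·(-2) + (1/4)·(-4) + (1/2)·(-1) = -2.
Expected payoff of B: (1/4)·2 + (1/4)·2 + (1/2)·2 = 2.
Expected payoff of C: (1/4)·(-5) + (1/4)·4 + (1/2)·(-3) = -7/4.
The largest is 2, so Player I's best response is B.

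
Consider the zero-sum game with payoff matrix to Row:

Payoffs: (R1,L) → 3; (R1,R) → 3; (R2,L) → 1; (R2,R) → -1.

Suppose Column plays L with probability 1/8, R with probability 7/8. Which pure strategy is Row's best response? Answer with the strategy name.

Expected payoff of R1: (1/8)·3 + (7/8)·3 = 3.
Expected payoff of R2: (1/8)·1 + (7/8)·(-1) = -3/4.
The largest is 3, so Row's best response is R1.

R1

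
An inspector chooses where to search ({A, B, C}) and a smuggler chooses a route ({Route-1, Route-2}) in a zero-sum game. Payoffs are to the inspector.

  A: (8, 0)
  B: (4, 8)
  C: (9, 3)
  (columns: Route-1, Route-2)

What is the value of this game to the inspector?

6

Row minima: A → 0, B → 4, C → 3; maximin = 4.
Column maxima: Route-1 → 9, Route-2 → 8; minimax = 8.
4 ≠ 8, so there is no saddle point; optimal play is mixed.
A is strictly dominated by C, so the inspector never plays it.
On the remaining 2×2 (B, C vs Route-1, Route-2):
Let the inspector play B with probability p. Expected payoff against Route-1: 4p + 9(1−p) = −5p + 9; against Route-2: 8p + 3(1−p) = 5p + 3.
Setting these equal: −5p + 9 = 5p + 3 ⇒ −10p = -6 ⇒ p = 3/5, and the value is (-5)·(3/5) + 9 = 6.
For the smuggler: with q = P(Route-1), equating B's and C's payoffs gives −4q + 8 = 6q + 3 ⇒ q = 1/2.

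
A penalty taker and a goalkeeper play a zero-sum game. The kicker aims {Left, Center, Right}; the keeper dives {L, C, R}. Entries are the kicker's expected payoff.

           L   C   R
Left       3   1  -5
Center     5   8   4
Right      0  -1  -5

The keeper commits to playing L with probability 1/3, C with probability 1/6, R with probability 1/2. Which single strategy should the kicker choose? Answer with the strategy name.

Expected payoff of Left: (1/3)·3 + (1/6)·1 + (1/2)·(-5) = -4/3.
Expected payoff of Center: (1/3)·5 + (1/6)·8 + (1/2)·4 = 5.
Expected payoff of Right: (1/3)·0 + (1/6)·(-1) + (1/2)·(-5) = -8/3.
The largest is 5, so the kicker's best response is Center.

Center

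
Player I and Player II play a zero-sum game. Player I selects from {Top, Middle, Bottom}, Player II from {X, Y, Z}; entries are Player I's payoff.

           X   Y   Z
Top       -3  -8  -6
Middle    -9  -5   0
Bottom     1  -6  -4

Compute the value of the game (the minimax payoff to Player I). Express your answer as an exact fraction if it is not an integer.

Row minima: Top → -8, Middle → -9, Bottom → -6; maximin = -6.
Column maxima: X → 1, Y → -5, Z → 0; minimax = -5.
-6 ≠ -5, so there is no saddle point; optimal play is mixed.
Top is strictly dominated by Bottom, so Player I never plays it.
Z is strictly dominated by Y (it gives Player I strictly more in every row), so Player II never plays it.
On the remaining 2×2 (Middle, Bottom vs X, Y):
Let Player I play Middle with probability p. Expected payoff against X: (-9)p + 1(1−p) = −10p + 1; against Y: (-5)p + (-6)(1−p) = p − 6.
Setting these equal: −10p + 1 = p − 6 ⇒ −11p = -7 ⇒ p = 7/11, and the value is (-10)·(7/11) + 1 = -59/11.
For Player II: with q = P(X), equating Middle's and Bottom's payoffs gives −4q − 5 = 7q − 6 ⇒ q = 1/11.

-59/11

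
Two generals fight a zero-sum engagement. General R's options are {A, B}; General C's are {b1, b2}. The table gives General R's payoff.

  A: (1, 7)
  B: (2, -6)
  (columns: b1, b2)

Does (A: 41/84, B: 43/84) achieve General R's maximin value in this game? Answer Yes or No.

Against b1 this mix gives (41/84)·1 + (43/84)·2 = 127/84.
Against b2 this mix gives (41/84)·7 + (43/84)·(-6) = 29/84.
General C will play b2, holding General R to 29/84. Shifting weight toward the row that does better against b2 would raise this floor (the equalizing mix achieves 10/7 against both b2 and b1), so the proposed strategy is not optimal.

No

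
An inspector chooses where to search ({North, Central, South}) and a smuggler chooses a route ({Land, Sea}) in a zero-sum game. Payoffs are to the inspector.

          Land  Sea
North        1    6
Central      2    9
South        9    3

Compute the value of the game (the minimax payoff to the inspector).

Row minima: North → 1, Central → 2, South → 3; maximin = 3.
Column maxima: Land → 9, Sea → 9; minimax = 9.
3 ≠ 9, so there is no saddle point; optimal play is mixed.
North is strictly dominated by Central, so the inspector never plays it.
On the remaining 2×2 (Central, South vs Land, Sea):
Let the inspector play Central with probability p. Expected payoff against Land: 2p + 9(1−p) = −7p + 9; against Sea: 9p + 3(1−p) = 6p + 3.
Setting these equal: −7p + 9 = 6p + 3 ⇒ −13p = -6 ⇒ p = 6/13, and the value is (-7)·(6/13) + 9 = 75/13.
For the smuggler: with q = P(Land), equating Central's and South's payoffs gives −7q + 9 = 6q + 3 ⇒ q = 6/13.

75/13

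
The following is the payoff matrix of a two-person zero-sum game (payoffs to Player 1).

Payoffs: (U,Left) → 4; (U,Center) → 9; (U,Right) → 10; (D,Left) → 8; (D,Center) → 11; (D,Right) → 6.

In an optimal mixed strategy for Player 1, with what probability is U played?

1/4

Row minima: U → 4, D → 6; maximin = 6.
Column maxima: Left → 8, Center → 11, Right → 10; minimax = 8.
6 ≠ 8, so there is no saddle point; optimal play is mixed.
Center is strictly dominated by Left (it gives Player 1 strictly more in every row), so Player 2 never plays it.
On the remaining 2×2 (U, D vs Left, Right):
Let Player 1 play U with probability p. Expected payoff against Left: 4p + 8(1−p) = −4p + 8; against Right: 10p + 6(1−p) = 4p + 6.
Setting these equal: −4p + 8 = 4p + 6 ⇒ −8p = -2 ⇒ p = 1/4, and the value is (-4)·(1/4) + 8 = 7.
For Player 2: with q = P(Left), equating U's and D's payoffs gives −6q + 10 = 2q + 6 ⇒ q = 1/2.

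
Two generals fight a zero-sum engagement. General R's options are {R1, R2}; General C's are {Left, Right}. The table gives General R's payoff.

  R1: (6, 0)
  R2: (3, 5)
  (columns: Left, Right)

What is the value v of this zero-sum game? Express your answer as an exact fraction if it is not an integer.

Row minima: R1 → 0, R2 → 3; maximin = 3.
Column maxima: Left → 6, Right → 5; minimax = 5.
3 ≠ 5, so there is no saddle point; optimal play is mixed.
Let General R play R1 with probability p. Expected payoff against Left: 6p + 3(1−p) = 3p + 3; against Right: 0p + 5(1−p) = −5p + 5.
Setting these equal: 3p + 3 = −5p + 5 ⇒ 8p = 2 ⇒ p = 1/4, and the value is (3)·(1/4) + 3 = 15/4.
For General C: with q = P(Left), equating R1's and R2's payoffs gives 6q = −2q + 5 ⇒ q = 5/8.

15/4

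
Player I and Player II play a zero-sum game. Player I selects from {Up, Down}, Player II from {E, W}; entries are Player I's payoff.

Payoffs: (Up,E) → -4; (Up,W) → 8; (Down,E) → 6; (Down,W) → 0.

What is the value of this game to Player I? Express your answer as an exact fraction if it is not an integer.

8/3

Row minima: Up → -4, Down → 0; maximin = 0.
Column maxima: E → 6, W → 8; minimax = 6.
0 ≠ 6, so there is no saddle point; optimal play is mixed.
Let Player I play Up with probability p. Expected payoff against E: (-4)p + 6(1−p) = −10p + 6; against W: 8p + 0(1−p) = 8p.
Setting these equal: −10p + 6 = 8p ⇒ −18p = -6 ⇒ p = 1/3, and the value is (-10)·(1/3) + 6 = 8/3.
For Player II: with q = P(E), equating Up's and Down's payoffs gives −12q + 8 = 6q ⇒ q = 4/9.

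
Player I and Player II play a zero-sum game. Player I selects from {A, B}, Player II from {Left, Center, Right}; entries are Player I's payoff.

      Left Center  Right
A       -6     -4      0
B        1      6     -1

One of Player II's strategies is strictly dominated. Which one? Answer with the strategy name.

Center

Left holds Player I's payoff strictly below Center in every row: -6 < -4, 1 < 6.
So Center is strictly dominated for Player II.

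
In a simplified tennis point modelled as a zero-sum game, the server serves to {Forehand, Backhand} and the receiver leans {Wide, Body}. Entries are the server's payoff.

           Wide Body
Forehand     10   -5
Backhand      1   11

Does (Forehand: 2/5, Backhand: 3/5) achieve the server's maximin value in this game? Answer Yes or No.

Yes

Against Wide this mix gives (2/5)·10 + (3/5)·1 = 23/5.
Against Body this mix gives (2/5)·(-5) + (3/5)·11 = 23/5.
All of the receiver's active replies (Wide, Body) yield 23/5, and no column does worse for the server. The mix makes the receiver indifferent and guarantees 23/5, so it is optimal.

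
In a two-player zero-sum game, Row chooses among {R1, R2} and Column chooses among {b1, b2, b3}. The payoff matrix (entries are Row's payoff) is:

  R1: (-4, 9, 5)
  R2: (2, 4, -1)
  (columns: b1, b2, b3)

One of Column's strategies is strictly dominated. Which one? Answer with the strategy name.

b1 holds Row's payoff strictly below b2 in every row: -4 < 9, 2 < 4.
So b2 is strictly dominated for Column.

b2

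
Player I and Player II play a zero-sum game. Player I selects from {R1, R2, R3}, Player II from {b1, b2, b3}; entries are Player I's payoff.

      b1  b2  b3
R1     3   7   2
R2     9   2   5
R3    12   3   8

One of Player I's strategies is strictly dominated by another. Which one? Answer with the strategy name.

R3 gives a strictly higher payoff than R2 against every column: 12 > 9, 3 > 2, 8 > 5.
So R2 is strictly dominated and Player I never plays it.

R2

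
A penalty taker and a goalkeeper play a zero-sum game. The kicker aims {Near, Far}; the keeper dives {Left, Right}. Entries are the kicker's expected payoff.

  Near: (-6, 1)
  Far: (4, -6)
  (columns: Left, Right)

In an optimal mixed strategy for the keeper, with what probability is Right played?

Row minima: Near → -6, Far → -6; maximin = -6.
Column maxima: Left → 4, Right → 1; minimax = 1.
-6 ≠ 1, so there is no saddle point; optimal play is mixed.
Let the kicker play Near with probability p. Expected payoff against Left: (-6)p + 4(1−p) = −10p + 4; against Right: 1p + (-6)(1−p) = 7p − 6.
Setting these equal: −10p + 4 = 7p − 6 ⇒ −17p = -10 ⇒ p = 10/17, and the value is (-10)·(10/17) + 4 = -32/17.
For the keeper: with q = P(Left), equating Near's and Far's payoffs gives −7q + 1 = 10q − 6 ⇒ q = 7/17.

10/17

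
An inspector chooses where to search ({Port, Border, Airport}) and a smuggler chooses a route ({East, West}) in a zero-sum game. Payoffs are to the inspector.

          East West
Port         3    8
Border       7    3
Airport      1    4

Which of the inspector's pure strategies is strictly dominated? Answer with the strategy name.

Port gives a strictly higher payoff than Airport against every column: 3 > 1, 8 > 4.
So Airport is strictly dominated and the inspector never plays it.

Airport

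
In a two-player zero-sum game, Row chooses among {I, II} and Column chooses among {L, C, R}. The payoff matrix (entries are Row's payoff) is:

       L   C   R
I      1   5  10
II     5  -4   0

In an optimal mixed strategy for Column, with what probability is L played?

Row minima: I → 1, II → -4; maximin = 1.
Column maxima: L → 5, C → 5, R → 10; minimax = 5.
1 ≠ 5, so there is no saddle point; optimal play is mixed.
R is strictly dominated by C (it gives Row strictly more in every row), so Column never plays it.
On the remaining 2×2 (I, II vs L, C):
Let Row play I with probability p. Expected payoff against L: 1p + 5(1−p) = −4p + 5; against C: 5p + (-4)(1−p) = 9p − 4.
Setting these equal: −4p + 5 = 9p − 4 ⇒ −13p = -9 ⇒ p = 9/13, and the value is (-4)·(9/13) + 5 = 29/13.
For Column: with q = P(L), equating I's and II's payoffs gives −4q + 5 = 9q − 4 ⇒ q = 9/13.

9/13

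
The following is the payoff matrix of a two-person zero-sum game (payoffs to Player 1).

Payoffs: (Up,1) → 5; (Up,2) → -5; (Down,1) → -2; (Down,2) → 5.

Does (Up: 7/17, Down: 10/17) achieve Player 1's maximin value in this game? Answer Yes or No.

Yes

Against 1 this mix gives (7/17)·5 + (10/17)·(-2) = 15/17.
Against 2 this mix gives (7/17)·(-5) + (10/17)·5 = 15/17.
All of Player 2's active replies (1, 2) yield 15/17, and no column does worse for Player 1. The mix makes Player 2 indifferent and guarantees 15/17, so it is optimal.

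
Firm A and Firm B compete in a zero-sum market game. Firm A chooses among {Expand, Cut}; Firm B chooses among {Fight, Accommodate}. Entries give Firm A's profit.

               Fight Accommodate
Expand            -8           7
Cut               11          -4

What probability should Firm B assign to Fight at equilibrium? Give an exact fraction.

Row minima: Expand → -8, Cut → -4; maximin = -4.
Column maxima: Fight → 11, Accommodate → 7; minimax = 7.
-4 ≠ 7, so there is no saddle point; optimal play is mixed.
Let Firm A play Expand with probability p. Expected payoff against Fight: (-8)p + 11(1−p) = −19p + 11; against Accommodate: 7p + (-4)(1−p) = 11p − 4.
Setting these equal: −19p + 11 = 11p − 4 ⇒ −30p = -15 ⇒ p = 1/2, and the value is (-19)·(1/2) + 11 = 3/2.
For Firm B: with q = P(Fight), equating Expand's and Cut's payoffs gives −15q + 7 = 15q − 4 ⇒ q = 11/30.

11/30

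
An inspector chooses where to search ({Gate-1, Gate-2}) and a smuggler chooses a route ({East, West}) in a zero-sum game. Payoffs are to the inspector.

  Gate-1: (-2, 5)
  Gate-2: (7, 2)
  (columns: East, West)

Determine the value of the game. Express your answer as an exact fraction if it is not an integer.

Row minima: Gate-1 → -2, Gate-2 → 2; maximin = 2.
Column maxima: East → 7, West → 5; minimax = 5.
2 ≠ 5, so there is no saddle point; optimal play is mixed.
Let the inspector play Gate-1 with probability p. Expected payoff against East: (-2)p + 7(1−p) = −9p + 7; against West: 5p + 2(1−p) = 3p + 2.
Setting these equal: −9p + 7 = 3p + 2 ⇒ −12p = -5 ⇒ p = 5/12, and the value is (-9)·(5/12) + 7 = 13/4.
For the smuggler: with q = P(East), equating Gate-1's and Gate-2's payoffs gives −7q + 5 = 5q + 2 ⇒ q = 1/4.

13/4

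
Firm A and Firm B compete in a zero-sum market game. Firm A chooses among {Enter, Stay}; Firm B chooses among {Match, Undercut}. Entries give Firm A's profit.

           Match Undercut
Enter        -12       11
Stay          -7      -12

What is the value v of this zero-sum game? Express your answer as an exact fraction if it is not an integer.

Row minima: Enter → -12, Stay → -12; maximin = -12.
Column maxima: Match → -7, Undercut → 11; minimax = -7.
-12 ≠ -7, so there is no saddle point; optimal play is mixed.
Let Firm A play Enter with probability p. Expected payoff against Match: (-12)p + (-7)(1−p) = −5p − 7; against Undercut: 11p + (-12)(1−p) = 23p − 12.
Setting these equal: −5p − 7 = 23p − 12 ⇒ −28p = -5 ⇒ p = 5/28, and the value is (-5)·(5/28) − 7 = -221/28.
For Firm B: with q = P(Match), equating Enter's and Stay's payoffs gives −23q + 11 = 5q − 12 ⇒ q = 23/28.

-221/28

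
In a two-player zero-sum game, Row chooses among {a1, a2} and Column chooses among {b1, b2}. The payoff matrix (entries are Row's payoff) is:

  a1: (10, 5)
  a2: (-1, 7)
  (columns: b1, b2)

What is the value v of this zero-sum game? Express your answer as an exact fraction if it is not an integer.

Row minima: a1 → 5, a2 → -1; maximin = 5.
Column maxima: b1 → 10, b2 → 7; minimax = 7.
5 ≠ 7, so there is no saddle point; optimal play is mixed.
Let Row play a1 with probability p. Expected payoff against b1: 10p + (-1)(1−p) = 11p − 1; against b2: 5p + 7(1−p) = −2p + 7.
Setting these equal: 11p − 1 = −2p + 7 ⇒ 13p = 8 ⇒ p = 8/13, and the value is (11)·(8/13) − 1 = 75/13.
For Column: with q = P(b1), equating a1's and a2's payoffs gives 5q + 5 = −8q + 7 ⇒ q = 2/13.

75/13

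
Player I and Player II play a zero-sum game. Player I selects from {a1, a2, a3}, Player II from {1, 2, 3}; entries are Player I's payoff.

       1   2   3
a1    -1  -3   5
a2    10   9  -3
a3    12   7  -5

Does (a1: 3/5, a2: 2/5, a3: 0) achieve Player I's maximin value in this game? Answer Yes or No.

Against 1 this mix gives (3/5)·(-1) + (2/5)·10 = 17/5.
Against 2 this mix gives (3/5)·(-3) + (2/5)·9 = 9/5.
Against 3 this mix gives (3/5)·5 + (2/5)·(-3) = 9/5.
All of Player II's active replies (2, 3) yield 9/5, and no column does worse for Player I. The mix makes Player II indifferent and guarantees 9/5, so it is optimal.

Yes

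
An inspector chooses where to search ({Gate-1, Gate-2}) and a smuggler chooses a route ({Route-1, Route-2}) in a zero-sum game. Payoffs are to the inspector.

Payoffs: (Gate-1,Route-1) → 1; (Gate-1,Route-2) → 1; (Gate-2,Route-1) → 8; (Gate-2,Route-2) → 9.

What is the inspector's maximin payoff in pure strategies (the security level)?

Row minima: Gate-1 → 1, Gate-2 → 8.
The best of these is 8.

8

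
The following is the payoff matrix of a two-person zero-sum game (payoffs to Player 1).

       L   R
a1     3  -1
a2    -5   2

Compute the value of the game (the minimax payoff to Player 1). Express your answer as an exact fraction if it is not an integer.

Row minima: a1 → -1, a2 → -5; maximin = -1.
Column maxima: L → 3, R → 2; minimax = 2.
-1 ≠ 2, so there is no saddle point; optimal play is mixed.
Let Player 1 play a1 with probability p. Expected payoff against L: 3p + (-5)(1−p) = 8p − 5; against R: (-1)p + 2(1−p) = −3p + 2.
Setting these equal: 8p − 5 = −3p + 2 ⇒ 11p = 7 ⇒ p = 7/11, and the value is (8)·(7/11) − 5 = 1/11.
For Player 2: with q = P(L), equating a1's and a2's payoffs gives 4q − 1 = −7q + 2 ⇒ q = 3/11.

1/11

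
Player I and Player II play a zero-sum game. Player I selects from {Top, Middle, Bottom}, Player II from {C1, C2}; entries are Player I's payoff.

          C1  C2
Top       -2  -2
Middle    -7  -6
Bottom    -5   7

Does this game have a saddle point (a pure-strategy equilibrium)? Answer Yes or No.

Yes

Row minima: Top → -2, Middle → -7, Bottom → -5; maximin = -2.
Column maxima: C1 → -2, C2 → 7; minimax = -2.
maximin = minimax = -2, so a saddle point exists.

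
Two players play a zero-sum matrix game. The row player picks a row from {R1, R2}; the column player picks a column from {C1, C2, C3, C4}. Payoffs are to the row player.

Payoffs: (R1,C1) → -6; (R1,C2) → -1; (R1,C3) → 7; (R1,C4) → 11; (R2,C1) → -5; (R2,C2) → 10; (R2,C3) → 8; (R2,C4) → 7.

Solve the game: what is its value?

Row minima: R1 → -6, R2 → -5; maximin = -5.
Column maxima: C1 → -5, C2 → 10, C3 → 8, C4 → 11; minimax = -5.
Since maximin = minimax = -5, there is a saddle point and the value is -5.

-5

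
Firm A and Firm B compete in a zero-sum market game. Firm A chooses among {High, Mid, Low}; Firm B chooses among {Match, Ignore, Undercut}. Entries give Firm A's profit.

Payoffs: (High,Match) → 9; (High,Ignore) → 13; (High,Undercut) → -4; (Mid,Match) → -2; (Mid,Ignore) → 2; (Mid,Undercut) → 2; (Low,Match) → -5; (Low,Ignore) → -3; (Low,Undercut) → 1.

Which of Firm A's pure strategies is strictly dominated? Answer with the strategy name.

Low

Mid gives a strictly higher payoff than Low against every column: -2 > -5, 2 > -3, 2 > 1.
So Low is strictly dominated and Firm A never plays it.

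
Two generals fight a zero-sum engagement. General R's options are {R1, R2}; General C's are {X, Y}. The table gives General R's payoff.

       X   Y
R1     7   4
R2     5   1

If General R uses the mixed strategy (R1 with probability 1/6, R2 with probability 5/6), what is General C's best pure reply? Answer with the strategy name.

Y

If General C plays X, General R's expected payoff is (1/6)·7 + (5/6)·5 = 16/3.
If General C plays Y, General R's expected payoff is (1/6)·4 + (5/6)·1 = 3/2.
General C minimizes General R's payoff; the smallest is 3/2, so the best response is Y.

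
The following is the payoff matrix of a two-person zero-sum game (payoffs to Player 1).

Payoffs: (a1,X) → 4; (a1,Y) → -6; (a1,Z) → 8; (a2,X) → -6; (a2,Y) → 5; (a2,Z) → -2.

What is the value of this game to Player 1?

Row minima: a1 → -6, a2 → -6; maximin = -6.
Column maxima: X → 4, Y → 5, Z → 8; minimax = 4.
-6 ≠ 4, so there is no saddle point; optimal play is mixed.
Z is strictly dominated by X (it gives Player 1 strictly more in every row), so Player 2 never plays it.
On the remaining 2×2 (a1, a2 vs X, Y):
Let Player 1 play a1 with probability p. Expected payoff against X: 4p + (-6)(1−p) = 10p − 6; against Y: (-6)p + 5(1−p) = −11p + 5.
Setting these equal: 10p − 6 = −11p + 5 ⇒ 21p = 11 ⇒ p = 11/21, and the value is (10)·(11/21) − 6 = -16/21.
For Player 2: with q = P(X), equating a1's and a2's payoffs gives 10q − 6 = −11q + 5 ⇒ q = 11/21.

-16/21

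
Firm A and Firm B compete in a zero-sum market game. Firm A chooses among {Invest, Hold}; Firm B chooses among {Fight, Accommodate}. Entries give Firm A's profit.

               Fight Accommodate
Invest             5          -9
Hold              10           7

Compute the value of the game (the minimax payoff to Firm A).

Row minima: Invest → -9, Hold → 7; maximin = 7.
Column maxima: Fight → 10, Accommodate → 7; minimax = 7.
Since maximin = minimax = 7, there is a saddle point and the value is 7.

7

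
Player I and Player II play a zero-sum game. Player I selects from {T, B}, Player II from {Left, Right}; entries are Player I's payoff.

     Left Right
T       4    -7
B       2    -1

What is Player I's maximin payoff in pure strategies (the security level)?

Row minima: T → -7, B → -1.
The best of these is -1.

-1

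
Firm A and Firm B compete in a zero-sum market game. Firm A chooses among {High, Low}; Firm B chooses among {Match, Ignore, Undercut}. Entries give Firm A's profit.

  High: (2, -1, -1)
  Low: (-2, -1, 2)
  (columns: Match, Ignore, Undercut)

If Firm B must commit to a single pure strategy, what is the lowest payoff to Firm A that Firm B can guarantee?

-1

Column maxima: Match → 2, Ignore → -1, Undercut → 2.
The smallest of these is -1.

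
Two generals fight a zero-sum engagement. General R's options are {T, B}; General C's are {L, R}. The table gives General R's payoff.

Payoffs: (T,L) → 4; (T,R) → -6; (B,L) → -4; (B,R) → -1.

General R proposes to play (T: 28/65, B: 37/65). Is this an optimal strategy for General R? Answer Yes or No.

No

Against L this mix gives (28/65)·4 + (37/65)·(-4) = -36/65.
Against R this mix gives (28/65)·(-6) + (37/65)·(-1) = -41/13.
General C will play R, holding General R to -41/13. Shifting weight toward the row that does better against R would raise this floor (the equalizing mix achieves -28/13 against both R and L), so the proposed strategy is not optimal.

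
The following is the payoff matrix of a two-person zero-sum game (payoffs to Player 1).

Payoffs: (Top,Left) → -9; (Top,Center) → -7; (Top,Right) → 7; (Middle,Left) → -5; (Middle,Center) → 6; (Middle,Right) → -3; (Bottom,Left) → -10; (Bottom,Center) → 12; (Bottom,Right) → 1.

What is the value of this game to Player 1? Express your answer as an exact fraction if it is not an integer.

Row minima: Top → -9, Middle → -5, Bottom → -10; maximin = -5.
Column maxima: Left → -5, Center → 12, Right → 7; minimax = -5.
Since maximin = minimax = -5, there is a saddle point and the value is -5.

-5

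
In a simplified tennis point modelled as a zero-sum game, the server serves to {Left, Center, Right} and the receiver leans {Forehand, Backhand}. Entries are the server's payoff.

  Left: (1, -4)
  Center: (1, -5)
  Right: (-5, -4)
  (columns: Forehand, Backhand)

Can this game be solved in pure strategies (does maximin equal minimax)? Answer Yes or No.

Row minima: Left → -4, Center → -5, Right → -5; maximin = -4.
Column maxima: Forehand → 1, Backhand → -4; minimax = -4.
maximin = minimax = -4, so a saddle point exists.

Yes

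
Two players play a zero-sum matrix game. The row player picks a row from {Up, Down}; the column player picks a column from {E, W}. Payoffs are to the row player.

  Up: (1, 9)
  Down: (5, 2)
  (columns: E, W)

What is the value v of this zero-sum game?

43/11

Row minima: Up → 1, Down → 2; maximin = 2.
Column maxima: E → 5, W → 9; minimax = 5.
2 ≠ 5, so there is no saddle point; optimal play is mixed.
Let the row player play Up with probability p. Expected payoff against E: 1p + 5(1−p) = −4p + 5; against W: 9p + 2(1−p) = 7p + 2.
Setting these equal: −4p + 5 = 7p + 2 ⇒ −11p = -3 ⇒ p = 3/11, and the value is (-4)·(3/11) + 5 = 43/11.
For the column player: with q = P(E), equating Up's and Down's payoffs gives −8q + 9 = 3q + 2 ⇒ q = 7/11.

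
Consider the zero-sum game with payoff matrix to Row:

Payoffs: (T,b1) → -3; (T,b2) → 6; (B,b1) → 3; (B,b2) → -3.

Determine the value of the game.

Row minima: T → -3, B → -3; maximin = -3.
Column maxima: b1 → 3, b2 → 6; minimax = 3.
-3 ≠ 3, so there is no saddle point; optimal play is mixed.
Let Row play T with probability p. Expected payoff against b1: (-3)p + 3(1−p) = −6p + 3; against b2: 6p + (-3)(1−p) = 9p − 3.
Setting these equal: −6p + 3 = 9p − 3 ⇒ −15p = -6 ⇒ p = 2/5, and the value is (-6)·(2/5) + 3 = 3/5.
For Column: with q = P(b1), equating T's and B's payoffs gives −9q + 6 = 6q − 3 ⇒ q = 3/5.

3/5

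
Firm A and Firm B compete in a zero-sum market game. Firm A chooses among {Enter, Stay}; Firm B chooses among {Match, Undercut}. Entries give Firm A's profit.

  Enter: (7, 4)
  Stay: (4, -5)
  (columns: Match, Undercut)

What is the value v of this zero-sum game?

Row minima: Enter → 4, Stay → -5; maximin = 4.
Column maxima: Match → 7, Undercut → 4; minimax = 4.
Since maximin = minimax = 4, there is a saddle point and the value is 4.

4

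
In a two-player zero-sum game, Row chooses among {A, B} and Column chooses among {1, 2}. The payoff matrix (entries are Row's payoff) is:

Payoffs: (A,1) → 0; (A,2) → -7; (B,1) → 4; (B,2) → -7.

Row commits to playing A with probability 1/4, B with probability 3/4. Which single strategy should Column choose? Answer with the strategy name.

2

If Column plays 1, Row's expected payoff is (1/4)·0 + (3/4)·4 = 3.
If Column plays 2, Row's expected payoff is (1/4)·(-7) + (3/4)·(-7) = -7.
Column minimizes Row's payoff; the smallest is -7, so the best response is 2.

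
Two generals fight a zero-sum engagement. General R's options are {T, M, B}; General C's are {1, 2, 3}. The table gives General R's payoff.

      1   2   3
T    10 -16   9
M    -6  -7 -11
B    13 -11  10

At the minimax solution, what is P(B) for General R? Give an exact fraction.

Row minima: T → -16, M → -11, B → -11; maximin = -11.
Column maxima: 1 → 13, 2 → -7, 3 → 10; minimax = -7.
-11 ≠ -7, so there is no saddle point; optimal play is mixed.
T is strictly dominated by B, so General R never plays it.
1 is strictly dominated by 2 (it gives General R strictly more in every row), so General C never plays it.
On the remaining 2×2 (M, B vs 2, 3):
Let General R play M with probability p. Expected payoff against 2: (-7)p + (-11)(1−p) = 4p − 11; against 3: (-11)p + 10(1−p) = −21p + 10.
Setting these equal: 4p − 11 = −21p + 10 ⇒ 25p = 21 ⇒ p = 21/25, and the value is (4)·(21/25) − 11 = -191/25.
For General C: with q = P(2), equating M's and B's payoffs gives 4q − 11 = −21q + 10 ⇒ q = 21/25.

4/25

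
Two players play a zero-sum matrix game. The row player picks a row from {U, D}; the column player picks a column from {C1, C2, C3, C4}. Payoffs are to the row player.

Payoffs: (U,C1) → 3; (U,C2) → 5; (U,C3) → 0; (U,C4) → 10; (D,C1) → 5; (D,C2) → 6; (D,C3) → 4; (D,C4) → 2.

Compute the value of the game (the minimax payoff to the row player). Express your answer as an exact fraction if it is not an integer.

10/3

Row minima: U → 0, D → 2; maximin = 2.
Column maxima: C1 → 5, C2 → 6, C3 → 4, C4 → 10; minimax = 4.
2 ≠ 4, so there is no saddle point; optimal play is mixed.
C1 is strictly dominated by C3 (it gives the row player strictly more in every row), so the column player never plays it.
C2 is strictly dominated by C3 (it gives the row player strictly more in every row), so the column player never plays it.
On the remaining 2×2 (U, D vs C3, C4):
Let the row player play U with probability p. Expected payoff against C3: 0p + 4(1−p) = −4p + 4; against C4: 10p + 2(1−p) = 8p + 2.
Setting these equal: −4p + 4 = 8p + 2 ⇒ −12p = -2 ⇒ p = 1/6, and the value is (-4)·(1/6) + 4 = 10/3.
For the column player: with q = P(C3), equating U's and D's payoffs gives −10q + 10 = 2q + 2 ⇒ q = 2/3.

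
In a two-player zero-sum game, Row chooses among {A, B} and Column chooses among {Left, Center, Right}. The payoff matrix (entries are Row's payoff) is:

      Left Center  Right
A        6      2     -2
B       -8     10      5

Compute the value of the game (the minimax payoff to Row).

2/3

Row minima: A → -2, B → -8; maximin = -2.
Column maxima: Left → 6, Center → 10, Right → 5; minimax = 5.
-2 ≠ 5, so there is no saddle point; optimal play is mixed.
Center is strictly dominated by Right (it gives Row strictly more in every row), so Column never plays it.
On the remaining 2×2 (A, B vs Left, Right):
Let Row play A with probability p. Expected payoff against Left: 6p + (-8)(1−p) = 14p − 8; against Right: (-2)p + 5(1−p) = −7p + 5.
Setting these equal: 14p − 8 = −7p + 5 ⇒ 21p = 13 ⇒ p = 13/21, and the value is (14)·(13/21) − 8 = 2/3.
For Column: with q = P(Left), equating A's and B's payoffs gives 8q − 2 = −13q + 5 ⇒ q = 1/3.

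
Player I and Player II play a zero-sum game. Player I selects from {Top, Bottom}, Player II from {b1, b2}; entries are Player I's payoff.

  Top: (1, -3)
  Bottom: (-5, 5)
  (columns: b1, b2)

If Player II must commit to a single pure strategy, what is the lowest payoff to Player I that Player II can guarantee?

1

Column maxima: b1 → 1, b2 → 5.
The smallest of these is 1.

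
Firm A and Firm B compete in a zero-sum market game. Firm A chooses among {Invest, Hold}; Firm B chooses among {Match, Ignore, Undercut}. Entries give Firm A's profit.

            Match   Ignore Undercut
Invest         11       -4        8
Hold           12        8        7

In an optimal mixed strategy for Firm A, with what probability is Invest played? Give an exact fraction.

1/13

Row minima: Invest → -4, Hold → 7; maximin = 7.
Column maxima: Match → 12, Ignore → 8, Undercut → 8; minimax = 8.
7 ≠ 8, so there is no saddle point; optimal play is mixed.
Match is strictly dominated by Ignore (it gives Firm A strictly more in every row), so Firm B never plays it.
On the remaining 2×2 (Invest, Hold vs Ignore, Undercut):
Let Firm A play Invest with probability p. Expected payoff against Ignore: (-4)p + 8(1−p) = −12p + 8; against Undercut: 8p + 7(1−p) = p + 7.
Setting these equal: −12p + 8 = p + 7 ⇒ −13p = -1 ⇒ p = 1/13, and the value is (-12)·(1/13) + 8 = 92/13.
For Firm B: with q = P(Ignore), equating Invest's and Hold's payoffs gives −12q + 8 = q + 7 ⇒ q = 1/13.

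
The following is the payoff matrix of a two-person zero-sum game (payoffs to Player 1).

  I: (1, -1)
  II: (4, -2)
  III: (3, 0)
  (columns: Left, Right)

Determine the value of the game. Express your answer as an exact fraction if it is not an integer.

Row minima: I → -1, II → -2, III → 0; maximin = 0.
Column maxima: Left → 4, Right → 0; minimax = 0.
Since maximin = minimax = 0, there is a saddle point and the value is 0.

0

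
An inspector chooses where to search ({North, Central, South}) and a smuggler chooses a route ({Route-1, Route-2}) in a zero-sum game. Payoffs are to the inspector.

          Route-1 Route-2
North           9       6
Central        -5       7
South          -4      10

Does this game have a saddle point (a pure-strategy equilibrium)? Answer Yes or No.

Row minima: North → 6, Central → -5, South → -4; maximin = 6.
Column maxima: Route-1 → 9, Route-2 → 10; minimax = 9.
6 ≠ 9, so no pure-strategy equilibrium exists.

No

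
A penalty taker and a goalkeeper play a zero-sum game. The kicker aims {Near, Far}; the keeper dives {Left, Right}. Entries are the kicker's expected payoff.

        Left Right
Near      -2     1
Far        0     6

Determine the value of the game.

0

Row minima: Near → -2, Far → 0; maximin = 0.
Column maxima: Left → 0, Right → 6; minimax = 0.
Since maximin = minimax = 0, there is a saddle point and the value is 0.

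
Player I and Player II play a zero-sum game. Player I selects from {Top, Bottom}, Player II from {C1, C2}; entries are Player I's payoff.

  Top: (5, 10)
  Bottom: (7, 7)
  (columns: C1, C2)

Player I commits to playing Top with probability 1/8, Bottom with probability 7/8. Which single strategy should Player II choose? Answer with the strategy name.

C1

If Player II plays C1, Player I's expected payoff is (1/8)·5 + (7/8)·7 = 27/4.
If Player II plays C2, Player I's expected payoff is (1/8)·10 + (7/8)·7 = 59/8.
Player II minimizes Player I's payoff; the smallest is 27/4, so the best response is C1.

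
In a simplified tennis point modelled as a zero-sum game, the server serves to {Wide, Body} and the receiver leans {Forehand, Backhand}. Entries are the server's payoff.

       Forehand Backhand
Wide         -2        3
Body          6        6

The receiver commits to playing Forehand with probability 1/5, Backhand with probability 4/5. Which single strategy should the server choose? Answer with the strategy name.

Body

Expected payoff of Wide: (1/5)·(-2) + (4/5)·3 = 2.
Expected payoff of Body: (1/5)·6 + (4/5)·6 = 6.
The largest is 6, so the server's best response is Body.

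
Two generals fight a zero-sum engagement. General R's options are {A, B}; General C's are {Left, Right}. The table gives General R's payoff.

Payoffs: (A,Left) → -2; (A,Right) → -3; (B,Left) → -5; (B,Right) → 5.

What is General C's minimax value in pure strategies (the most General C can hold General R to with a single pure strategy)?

Column maxima: Left → -2, Right → 5.
The smallest of these is -2.

-2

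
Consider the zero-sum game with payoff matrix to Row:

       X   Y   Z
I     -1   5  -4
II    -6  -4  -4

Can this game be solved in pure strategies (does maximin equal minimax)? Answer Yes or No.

Yes

Row minima: I → -4, II → -6; maximin = -4.
Column maxima: X → -1, Y → 5, Z → -4; minimax = -4.
maximin = minimax = -4, so a saddle point exists.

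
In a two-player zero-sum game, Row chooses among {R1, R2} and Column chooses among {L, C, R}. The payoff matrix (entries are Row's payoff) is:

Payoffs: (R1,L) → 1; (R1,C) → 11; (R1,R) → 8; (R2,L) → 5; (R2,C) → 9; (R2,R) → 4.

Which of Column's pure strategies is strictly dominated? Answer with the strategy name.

L holds Row's payoff strictly below C in every row: 1 < 11, 5 < 9.
So C is strictly dominated for Column.

C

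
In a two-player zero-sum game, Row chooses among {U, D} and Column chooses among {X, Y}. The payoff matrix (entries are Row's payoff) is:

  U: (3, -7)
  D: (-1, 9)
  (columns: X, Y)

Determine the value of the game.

1

Row minima: U → -7, D → -1; maximin = -1.
Column maxima: X → 3, Y → 9; minimax = 3.
-1 ≠ 3, so there is no saddle point; optimal play is mixed.
Let Row play U with probability p. Expected payoff against X: 3p + (-1)(1−p) = 4p − 1; against Y: (-7)p + 9(1−p) = −16p + 9.
Setting these equal: 4p − 1 = −16p + 9 ⇒ 20p = 10 ⇒ p = 1/2, and the value is (4)·(1/2) − 1 = 1.
For Column: with q = P(X), equating U's and D's payoffs gives 10q − 7 = −10q + 9 ⇒ q = 4/5.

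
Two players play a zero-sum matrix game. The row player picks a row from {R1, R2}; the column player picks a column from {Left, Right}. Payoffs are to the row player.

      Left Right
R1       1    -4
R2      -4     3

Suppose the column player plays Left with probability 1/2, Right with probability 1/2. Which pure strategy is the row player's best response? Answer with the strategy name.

R2

Expected payoff of R1: (1/2)·1 + (1/2)·(-4) = -3/2.
Expected payoff of R2: (1/2)·(-4) + (1/2)·3 = -1/2.
The largest is -1/2, so the row player's best response is R2.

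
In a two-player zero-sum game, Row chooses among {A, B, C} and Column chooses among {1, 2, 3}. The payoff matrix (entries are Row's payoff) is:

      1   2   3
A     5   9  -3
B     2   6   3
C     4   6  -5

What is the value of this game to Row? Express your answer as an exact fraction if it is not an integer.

7/3

Row minima: A → -3, B → 2, C → -5; maximin = 2.
Column maxima: 1 → 5, 2 → 9, 3 → 3; minimax = 3.
2 ≠ 3, so there is no saddle point; optimal play is mixed.
C is strictly dominated by A, so Row never plays it.
2 is strictly dominated by 1 (it gives Row strictly more in every row), so Column never plays it.
On the remaining 2×2 (A, B vs 1, 3):
Let Row play A with probability p. Expected payoff against 1: 5p + 2(1−p) = 3p + 2; against 3: (-3)p + 3(1−p) = −6p + 3.
Setting these equal: 3p + 2 = −6p + 3 ⇒ 9p = 1 ⇒ p = 1/9, and the value is (3)·(1/9) + 2 = 7/3.
For Column: with q = P(1), equating A's and B's payoffs gives 8q − 3 = −q + 3 ⇒ q = 2/3.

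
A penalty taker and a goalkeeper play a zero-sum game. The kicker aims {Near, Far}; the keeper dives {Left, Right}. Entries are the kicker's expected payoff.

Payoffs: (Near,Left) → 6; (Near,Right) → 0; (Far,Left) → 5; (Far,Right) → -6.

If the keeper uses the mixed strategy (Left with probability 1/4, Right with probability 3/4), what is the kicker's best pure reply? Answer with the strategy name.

Near

Expected payoff of Near: (1/4)·6 + (3/4)·0 = 3/2.
Expected payoff of Far: (1/4)·5 + (3/4)·(-6) = -13/4.
The largest is 3/2, so the kicker's best response is Near.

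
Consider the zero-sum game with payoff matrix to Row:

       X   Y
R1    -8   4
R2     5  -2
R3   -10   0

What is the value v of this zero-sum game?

4/19

Row minima: R1 → -8, R2 → -2, R3 → -10; maximin = -2.
Column maxima: X → 5, Y → 4; minimax = 4.
-2 ≠ 4, so there is no saddle point; optimal play is mixed.
R3 is strictly dominated by R1, so Row never plays it.
On the remaining 2×2 (R1, R2 vs X, Y):
Let Row play R1 with probability p. Expected payoff against X: (-8)p + 5(1−p) = −13p + 5; against Y: 4p + (-2)(1−p) = 6p − 2.
Setting these equal: −13p + 5 = 6p − 2 ⇒ −19p = -7 ⇒ p = 7/19, and the value is (-13)·(7/19) + 5 = 4/19.
For Column: with q = P(X), equating R1's and R2's payoffs gives −12q + 4 = 7q − 2 ⇒ q = 6/19.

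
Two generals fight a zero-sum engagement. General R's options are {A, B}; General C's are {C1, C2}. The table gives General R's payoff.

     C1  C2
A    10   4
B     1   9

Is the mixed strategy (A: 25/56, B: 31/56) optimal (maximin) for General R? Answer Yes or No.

No

Against C1 this mix gives (25/56)·10 + (31/56)·1 = 281/56.
Against C2 this mix gives (25/56)·4 + (31/56)·9 = 379/56.
General C will play C1, holding General R to 281/56. Shifting weight toward the row that does better against C1 would raise this floor (the equalizing mix achieves 43/7 against both C1 and C2), so the proposed strategy is not optimal.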